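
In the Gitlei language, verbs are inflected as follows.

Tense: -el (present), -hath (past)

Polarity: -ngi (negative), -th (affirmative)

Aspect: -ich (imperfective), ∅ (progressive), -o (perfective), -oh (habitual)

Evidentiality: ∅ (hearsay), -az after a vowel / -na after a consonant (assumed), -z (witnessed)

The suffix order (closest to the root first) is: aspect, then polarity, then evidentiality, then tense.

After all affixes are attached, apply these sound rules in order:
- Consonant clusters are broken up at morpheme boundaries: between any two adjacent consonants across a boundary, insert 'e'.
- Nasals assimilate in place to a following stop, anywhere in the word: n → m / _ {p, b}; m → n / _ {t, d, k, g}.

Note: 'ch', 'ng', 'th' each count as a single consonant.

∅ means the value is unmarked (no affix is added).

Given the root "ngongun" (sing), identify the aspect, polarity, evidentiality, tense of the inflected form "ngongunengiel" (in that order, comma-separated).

progressive, negative, hearsay, present

Segment: ngongun-ngi-el.
aspect: ∅ → progressive.
polarity: -ngi → negative.
evidentiality: ∅ → hearsay.
tense: -el → present.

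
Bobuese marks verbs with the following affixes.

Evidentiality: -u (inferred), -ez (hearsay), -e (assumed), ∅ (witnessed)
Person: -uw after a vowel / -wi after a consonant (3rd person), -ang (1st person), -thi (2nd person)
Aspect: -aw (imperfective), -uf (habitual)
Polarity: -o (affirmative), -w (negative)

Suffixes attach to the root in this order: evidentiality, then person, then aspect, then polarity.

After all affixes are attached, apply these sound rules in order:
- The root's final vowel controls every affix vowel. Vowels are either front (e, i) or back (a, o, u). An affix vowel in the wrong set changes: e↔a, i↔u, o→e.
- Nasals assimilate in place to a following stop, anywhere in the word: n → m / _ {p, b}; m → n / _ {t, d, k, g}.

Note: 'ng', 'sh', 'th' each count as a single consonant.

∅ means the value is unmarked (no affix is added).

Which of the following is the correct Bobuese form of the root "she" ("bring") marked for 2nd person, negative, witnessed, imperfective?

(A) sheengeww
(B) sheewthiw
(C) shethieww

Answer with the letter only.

evidentiality = witnessed: zero marking, form stays she.
Attach person 2nd person -thi → shethi.
Attach aspect imperfective -aw → shethiaw.
Attach polarity negative -w → shethiaww.
Apply vowel harmony: shethiaww → shethieww.
Nasal assimilation: no change.
So the correct form is shethieww, option (C).
(A) sheengeww is wrong: it uses 1st person instead of 2nd person for person.
(B) sheewthiw is wrong: it has the affixes in the wrong order.

C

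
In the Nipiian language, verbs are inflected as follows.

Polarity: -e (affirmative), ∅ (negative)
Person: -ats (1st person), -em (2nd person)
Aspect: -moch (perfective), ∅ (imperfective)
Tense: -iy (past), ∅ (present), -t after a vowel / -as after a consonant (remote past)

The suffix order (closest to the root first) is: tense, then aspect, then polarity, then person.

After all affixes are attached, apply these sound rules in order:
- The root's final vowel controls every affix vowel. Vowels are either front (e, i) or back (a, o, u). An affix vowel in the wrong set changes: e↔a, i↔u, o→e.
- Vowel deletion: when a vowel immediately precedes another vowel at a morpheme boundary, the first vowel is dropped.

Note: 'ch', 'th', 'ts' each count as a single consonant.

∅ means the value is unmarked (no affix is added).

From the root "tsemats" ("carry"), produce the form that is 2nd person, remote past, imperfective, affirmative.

Attach tense remote past -as (after consonant 'ts') → tsematsas.
aspect = imperfective: zero marking, form stays tsematsas.
Attach polarity affirmative -e → tsematsase.
Attach person 2nd person -em → tsematsaseem.
Apply vowel harmony: tsematsaseem → tsematsasaam.
Apply vowel deletion: tsematsasaam → tsematsasam.

tsematsasam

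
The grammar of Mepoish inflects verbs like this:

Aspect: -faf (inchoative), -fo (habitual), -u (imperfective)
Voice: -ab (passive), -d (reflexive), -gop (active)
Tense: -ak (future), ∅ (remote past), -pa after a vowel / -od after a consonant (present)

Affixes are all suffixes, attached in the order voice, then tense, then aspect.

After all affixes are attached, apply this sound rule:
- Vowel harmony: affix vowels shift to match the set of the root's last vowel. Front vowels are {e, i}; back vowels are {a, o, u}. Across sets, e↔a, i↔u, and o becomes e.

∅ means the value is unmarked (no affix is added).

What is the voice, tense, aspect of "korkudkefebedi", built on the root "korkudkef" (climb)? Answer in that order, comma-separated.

passive, present, imperfective

Segment: korkudkef-ab-od-u.
voice: -ab → passive.
tense: -pa/od → present.
aspect: -u → imperfective.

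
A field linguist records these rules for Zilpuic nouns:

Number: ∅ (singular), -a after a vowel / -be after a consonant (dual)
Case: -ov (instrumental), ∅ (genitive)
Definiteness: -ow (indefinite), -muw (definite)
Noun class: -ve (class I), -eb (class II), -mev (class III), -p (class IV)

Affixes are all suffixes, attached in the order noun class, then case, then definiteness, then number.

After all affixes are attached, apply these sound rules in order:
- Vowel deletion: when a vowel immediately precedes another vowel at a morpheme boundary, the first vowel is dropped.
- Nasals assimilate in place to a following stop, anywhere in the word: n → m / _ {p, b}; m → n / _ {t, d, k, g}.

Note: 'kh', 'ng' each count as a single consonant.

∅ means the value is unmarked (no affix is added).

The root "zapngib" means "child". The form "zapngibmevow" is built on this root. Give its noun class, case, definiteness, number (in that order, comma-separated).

Segment: zapngib-mev-ow.
noun class: -mev → class III.
case: ∅ → genitive.
definiteness: -ow → indefinite.
number: ∅ → singular.

class III, genitive, indefinite, singular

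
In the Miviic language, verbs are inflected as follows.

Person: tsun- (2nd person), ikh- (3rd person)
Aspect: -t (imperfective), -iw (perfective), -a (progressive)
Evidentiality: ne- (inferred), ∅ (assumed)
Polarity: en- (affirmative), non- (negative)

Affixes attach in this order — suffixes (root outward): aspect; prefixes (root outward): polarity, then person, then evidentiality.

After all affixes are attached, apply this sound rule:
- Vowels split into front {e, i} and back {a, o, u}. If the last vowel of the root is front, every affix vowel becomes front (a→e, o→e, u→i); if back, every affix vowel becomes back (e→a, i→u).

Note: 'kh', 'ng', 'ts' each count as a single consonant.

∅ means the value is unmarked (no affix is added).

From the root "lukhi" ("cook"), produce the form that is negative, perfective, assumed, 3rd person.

Attach polarity negative non- → nonlukhi.
Attach person 3rd person ikh- → ikhnonlukhi.
evidentiality = assumed: zero marking, form stays ikhnonlukhi.
Attach aspect perfective -iw → ikhnonlukhiiw.
Apply vowel harmony: ikhnonlukhiiw → ikhnenlukhiiw.

ikhnenlukhiiw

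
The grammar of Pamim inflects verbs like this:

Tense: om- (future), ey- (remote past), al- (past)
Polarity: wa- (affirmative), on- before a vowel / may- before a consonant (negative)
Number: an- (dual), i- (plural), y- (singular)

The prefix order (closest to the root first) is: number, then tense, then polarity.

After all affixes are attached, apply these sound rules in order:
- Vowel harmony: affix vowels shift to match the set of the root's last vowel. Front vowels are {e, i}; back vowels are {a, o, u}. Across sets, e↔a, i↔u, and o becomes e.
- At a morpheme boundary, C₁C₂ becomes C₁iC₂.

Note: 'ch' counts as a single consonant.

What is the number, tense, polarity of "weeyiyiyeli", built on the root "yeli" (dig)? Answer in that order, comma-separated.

Segment: wa-ey-y-yeli.
number: y- → singular.
tense: ey- → remote past.
polarity: wa- → affirmative.

singular, remote past, affirmative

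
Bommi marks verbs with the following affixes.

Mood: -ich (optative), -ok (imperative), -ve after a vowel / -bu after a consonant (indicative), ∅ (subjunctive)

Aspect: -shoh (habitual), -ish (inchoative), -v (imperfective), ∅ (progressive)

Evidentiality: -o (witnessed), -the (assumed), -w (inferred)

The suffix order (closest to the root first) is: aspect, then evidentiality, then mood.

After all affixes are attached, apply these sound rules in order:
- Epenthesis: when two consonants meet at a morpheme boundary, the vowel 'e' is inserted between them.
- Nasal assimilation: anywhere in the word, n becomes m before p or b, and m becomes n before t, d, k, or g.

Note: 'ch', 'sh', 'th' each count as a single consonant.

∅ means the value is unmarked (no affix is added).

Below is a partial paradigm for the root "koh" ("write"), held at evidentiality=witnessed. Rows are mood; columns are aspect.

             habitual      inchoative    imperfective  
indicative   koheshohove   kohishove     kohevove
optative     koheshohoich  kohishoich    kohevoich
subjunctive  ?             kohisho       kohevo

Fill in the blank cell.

koheshoho

Attach aspect habitual -shoh → kohshoh.
Attach evidentiality witnessed -o → kohshoho.
mood = subjunctive: zero marking, form stays kohshoho.
Apply epenthesis: kohshoho → koheshoho.
Nasal assimilation: no change.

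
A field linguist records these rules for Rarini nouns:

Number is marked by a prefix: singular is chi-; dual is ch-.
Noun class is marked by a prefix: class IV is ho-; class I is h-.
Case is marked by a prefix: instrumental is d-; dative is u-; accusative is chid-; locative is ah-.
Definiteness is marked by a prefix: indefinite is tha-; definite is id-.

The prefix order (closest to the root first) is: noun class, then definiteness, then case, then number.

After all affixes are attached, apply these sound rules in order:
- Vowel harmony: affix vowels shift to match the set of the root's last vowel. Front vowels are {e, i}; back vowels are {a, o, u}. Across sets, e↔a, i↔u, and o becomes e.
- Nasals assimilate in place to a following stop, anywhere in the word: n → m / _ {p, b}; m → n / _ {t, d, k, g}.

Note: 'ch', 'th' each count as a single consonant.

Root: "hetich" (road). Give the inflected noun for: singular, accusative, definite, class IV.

Attach noun class class IV ho- → hohetich.
Attach definiteness definite id- → idhohetich.
Attach case accusative chid- → chididhohetich.
Attach number singular chi- → chichididhohetich.
Apply vowel harmony: chichididhohetich → chichididhehetich.
Nasal assimilation: no change.

chichididhehetich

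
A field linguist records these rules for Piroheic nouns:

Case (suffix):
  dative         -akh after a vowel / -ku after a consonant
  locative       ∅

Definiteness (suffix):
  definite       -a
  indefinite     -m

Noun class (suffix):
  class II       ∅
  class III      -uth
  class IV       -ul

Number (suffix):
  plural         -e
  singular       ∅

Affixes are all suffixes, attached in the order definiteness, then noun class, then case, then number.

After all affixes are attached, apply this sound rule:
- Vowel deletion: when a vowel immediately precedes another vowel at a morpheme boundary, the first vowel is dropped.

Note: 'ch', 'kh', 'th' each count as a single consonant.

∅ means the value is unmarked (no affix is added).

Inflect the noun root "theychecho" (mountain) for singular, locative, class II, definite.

theychecha

Attach definiteness definite -a → theychechoa.
noun class = class II: zero marking, form stays theychechoa.
case = locative: zero marking, form stays theychechoa.
number = singular: zero marking, form stays theychechoa.
Apply vowel deletion: theychechoa → theychecha.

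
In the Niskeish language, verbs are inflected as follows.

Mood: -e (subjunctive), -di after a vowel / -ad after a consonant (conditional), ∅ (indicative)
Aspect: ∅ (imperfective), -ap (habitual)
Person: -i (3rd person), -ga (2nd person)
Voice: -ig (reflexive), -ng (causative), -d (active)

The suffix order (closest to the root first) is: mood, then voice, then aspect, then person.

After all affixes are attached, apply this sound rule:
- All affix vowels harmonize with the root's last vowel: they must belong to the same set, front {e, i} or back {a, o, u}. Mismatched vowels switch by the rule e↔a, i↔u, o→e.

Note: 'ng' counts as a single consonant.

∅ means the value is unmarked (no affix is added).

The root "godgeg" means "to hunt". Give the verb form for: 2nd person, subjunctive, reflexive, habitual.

Attach mood subjunctive -e → godgege.
Attach voice reflexive -ig → godgegeig.
Attach aspect habitual -ap → godgegeigap.
Attach person 2nd person -ga → godgegeigapga.
Apply vowel harmony: godgegeigapga → godgegeigepge.

godgegeigepge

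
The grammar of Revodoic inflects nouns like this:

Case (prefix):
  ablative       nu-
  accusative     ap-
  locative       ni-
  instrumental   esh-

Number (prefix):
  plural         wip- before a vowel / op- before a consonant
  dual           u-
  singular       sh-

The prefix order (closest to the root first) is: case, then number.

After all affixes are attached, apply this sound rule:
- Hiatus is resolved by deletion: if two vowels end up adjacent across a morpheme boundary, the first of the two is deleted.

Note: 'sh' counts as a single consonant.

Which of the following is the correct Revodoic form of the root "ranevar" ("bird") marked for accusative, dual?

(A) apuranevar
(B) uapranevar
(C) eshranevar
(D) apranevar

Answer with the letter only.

D

Attach case accusative ap- → apranevar.
Attach number dual u- → uapranevar.
Apply vowel deletion: uapranevar → apranevar.
So the correct form is apranevar, option (D).
(A) apuranevar is wrong: it has the affixes in the wrong order.
(C) eshranevar is wrong: it uses instrumental instead of accusative for case.
(B) uapranevar is wrong: it fails to apply the sound rule(s).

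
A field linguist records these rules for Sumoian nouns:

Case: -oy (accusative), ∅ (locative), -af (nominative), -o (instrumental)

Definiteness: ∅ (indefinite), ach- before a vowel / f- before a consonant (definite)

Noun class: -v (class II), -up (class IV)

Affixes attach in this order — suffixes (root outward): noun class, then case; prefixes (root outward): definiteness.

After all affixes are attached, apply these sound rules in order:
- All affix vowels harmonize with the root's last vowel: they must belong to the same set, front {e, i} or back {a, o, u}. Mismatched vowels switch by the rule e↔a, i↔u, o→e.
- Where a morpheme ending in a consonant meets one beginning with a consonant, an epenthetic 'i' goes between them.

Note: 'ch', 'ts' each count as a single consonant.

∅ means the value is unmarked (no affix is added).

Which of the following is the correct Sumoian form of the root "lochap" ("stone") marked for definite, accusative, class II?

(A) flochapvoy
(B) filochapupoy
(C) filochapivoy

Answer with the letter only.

Attach definiteness definite f- (before consonant 'l') → flochap.
Attach noun class class II -v → flochapv.
Attach case accusative -oy → flochapvoy.
Vowel harmony: no change.
Apply epenthesis: flochapvoy → filochapivoy.
So the correct form is filochapivoy, option (C).
(A) flochapvoy is wrong: it fails to apply the sound rule(s).
(B) filochapupoy is wrong: it uses class IV instead of class II for noun class.

C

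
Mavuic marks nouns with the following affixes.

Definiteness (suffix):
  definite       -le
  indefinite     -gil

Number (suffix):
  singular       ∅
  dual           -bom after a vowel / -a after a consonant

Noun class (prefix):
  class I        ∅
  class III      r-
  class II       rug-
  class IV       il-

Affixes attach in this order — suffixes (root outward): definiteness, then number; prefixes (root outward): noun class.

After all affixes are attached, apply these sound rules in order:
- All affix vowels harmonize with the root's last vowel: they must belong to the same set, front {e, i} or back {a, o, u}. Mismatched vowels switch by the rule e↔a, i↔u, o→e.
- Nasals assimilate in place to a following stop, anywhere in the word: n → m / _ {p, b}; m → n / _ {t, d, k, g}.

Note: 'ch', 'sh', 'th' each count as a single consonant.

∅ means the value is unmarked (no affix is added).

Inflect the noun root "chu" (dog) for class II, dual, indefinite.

Attach definiteness indefinite -gil → chugil.
Attach number dual -a (after consonant 'l') → chugila.
Attach noun class class II rug- → rugchugila.
Apply vowel harmony: rugchugila → rugchugula.
Nasal assimilation: no change.

rugchugula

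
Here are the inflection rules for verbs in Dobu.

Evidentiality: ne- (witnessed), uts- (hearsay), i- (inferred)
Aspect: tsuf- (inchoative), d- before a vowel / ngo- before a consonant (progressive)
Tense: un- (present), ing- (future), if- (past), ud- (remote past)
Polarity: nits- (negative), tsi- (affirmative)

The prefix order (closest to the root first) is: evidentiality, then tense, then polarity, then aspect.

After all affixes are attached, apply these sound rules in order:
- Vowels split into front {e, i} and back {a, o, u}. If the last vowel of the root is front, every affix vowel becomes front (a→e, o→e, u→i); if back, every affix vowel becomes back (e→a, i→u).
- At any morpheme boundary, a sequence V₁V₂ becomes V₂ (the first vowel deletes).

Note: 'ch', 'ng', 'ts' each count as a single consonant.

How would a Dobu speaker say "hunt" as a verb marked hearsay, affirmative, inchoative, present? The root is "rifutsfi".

Attach evidentiality hearsay uts- → utsrifutsfi.
Attach tense present un- → unutsrifutsfi.
Attach polarity affirmative tsi- → tsiunutsrifutsfi.
Attach aspect inchoative tsuf- → tsuftsiunutsrifutsfi.
Apply vowel harmony: tsuftsiunutsrifutsfi → tsiftsiinitsrifutsfi.
Apply vowel deletion: tsiftsiinitsrifutsfi → tsiftsinitsrifutsfi.

tsiftsinitsrifutsfi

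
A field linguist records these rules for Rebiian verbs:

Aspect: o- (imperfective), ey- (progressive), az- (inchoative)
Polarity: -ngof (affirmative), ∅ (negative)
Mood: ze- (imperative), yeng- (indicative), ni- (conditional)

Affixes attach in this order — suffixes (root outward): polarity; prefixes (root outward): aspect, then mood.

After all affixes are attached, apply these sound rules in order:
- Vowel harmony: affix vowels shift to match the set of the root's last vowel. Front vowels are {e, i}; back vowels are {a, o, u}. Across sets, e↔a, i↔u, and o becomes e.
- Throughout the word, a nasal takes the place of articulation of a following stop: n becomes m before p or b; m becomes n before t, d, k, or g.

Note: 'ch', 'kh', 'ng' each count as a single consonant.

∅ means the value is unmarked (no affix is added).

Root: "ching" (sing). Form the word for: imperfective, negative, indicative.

Attach aspect imperfective o- → oching.
polarity = negative: zero marking, form stays oching.
Attach mood indicative yeng- → yengoching.
Apply vowel harmony: yengoching → yengeching.
Nasal assimilation: no change.

yengeching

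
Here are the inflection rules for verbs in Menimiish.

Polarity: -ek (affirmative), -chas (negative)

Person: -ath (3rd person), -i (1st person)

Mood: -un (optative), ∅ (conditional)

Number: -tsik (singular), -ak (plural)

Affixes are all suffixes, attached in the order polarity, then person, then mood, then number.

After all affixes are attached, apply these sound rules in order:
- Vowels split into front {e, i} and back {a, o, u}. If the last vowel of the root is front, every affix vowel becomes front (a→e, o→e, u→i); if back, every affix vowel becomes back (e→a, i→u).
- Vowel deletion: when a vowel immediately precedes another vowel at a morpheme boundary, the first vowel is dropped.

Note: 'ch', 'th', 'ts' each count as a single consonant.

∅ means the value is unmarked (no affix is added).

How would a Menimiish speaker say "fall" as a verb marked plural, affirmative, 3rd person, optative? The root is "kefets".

kefetsekethinek

Attach polarity affirmative -ek → kefetsek.
Attach person 3rd person -ath → kefetsekath.
Attach mood optative -un → kefetsekathun.
Attach number plural -ak → kefetsekathunak.
Apply vowel harmony: kefetsekathunak → kefetsekethinek.
Vowel deletion: no change.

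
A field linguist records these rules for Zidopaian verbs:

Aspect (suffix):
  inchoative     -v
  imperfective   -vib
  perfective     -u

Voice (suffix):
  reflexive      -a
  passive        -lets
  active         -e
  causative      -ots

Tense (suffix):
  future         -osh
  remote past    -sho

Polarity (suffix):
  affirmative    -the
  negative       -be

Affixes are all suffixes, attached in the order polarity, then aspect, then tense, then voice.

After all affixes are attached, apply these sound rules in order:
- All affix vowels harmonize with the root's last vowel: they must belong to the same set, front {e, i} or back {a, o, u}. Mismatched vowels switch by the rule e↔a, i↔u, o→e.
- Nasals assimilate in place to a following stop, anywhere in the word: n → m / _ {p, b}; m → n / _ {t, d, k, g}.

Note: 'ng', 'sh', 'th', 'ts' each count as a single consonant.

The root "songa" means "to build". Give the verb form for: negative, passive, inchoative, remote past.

Attach polarity negative -be → songabe.
Attach aspect inchoative -v → songabev.
Attach tense remote past -sho → songabevsho.
Attach voice passive -lets → songabevsholets.
Apply vowel harmony: songabevsholets → songabavsholats.
Nasal assimilation: no change.

songabavsholats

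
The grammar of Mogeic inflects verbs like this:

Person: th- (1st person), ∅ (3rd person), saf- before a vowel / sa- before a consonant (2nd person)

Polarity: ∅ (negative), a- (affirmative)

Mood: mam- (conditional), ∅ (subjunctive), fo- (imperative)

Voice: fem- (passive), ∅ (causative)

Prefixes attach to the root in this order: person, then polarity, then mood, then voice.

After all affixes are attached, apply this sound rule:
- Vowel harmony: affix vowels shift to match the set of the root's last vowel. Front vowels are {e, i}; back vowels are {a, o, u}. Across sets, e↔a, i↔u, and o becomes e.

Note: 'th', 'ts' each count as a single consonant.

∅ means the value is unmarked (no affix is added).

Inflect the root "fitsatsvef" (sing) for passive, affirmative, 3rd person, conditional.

femmemefitsatsvef

person = 3rd person: zero marking, form stays fitsatsvef.
Attach polarity affirmative a- → afitsatsvef.
Attach mood conditional mam- → mamafitsatsvef.
Attach voice passive fem- → femmamafitsatsvef.
Apply vowel harmony: femmamafitsatsvef → femmemefitsatsvef.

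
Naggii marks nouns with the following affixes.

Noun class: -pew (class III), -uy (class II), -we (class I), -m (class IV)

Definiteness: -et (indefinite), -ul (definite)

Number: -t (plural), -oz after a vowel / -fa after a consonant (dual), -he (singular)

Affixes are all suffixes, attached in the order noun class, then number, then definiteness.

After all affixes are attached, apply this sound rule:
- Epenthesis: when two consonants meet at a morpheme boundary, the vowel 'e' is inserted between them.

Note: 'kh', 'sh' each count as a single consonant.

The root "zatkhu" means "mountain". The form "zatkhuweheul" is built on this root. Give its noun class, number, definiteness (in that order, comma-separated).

Segment: zatkhu-we-he-ul.
noun class: -we → class I.
number: -he → singular.
definiteness: -ul → definite.

class I, singular, definite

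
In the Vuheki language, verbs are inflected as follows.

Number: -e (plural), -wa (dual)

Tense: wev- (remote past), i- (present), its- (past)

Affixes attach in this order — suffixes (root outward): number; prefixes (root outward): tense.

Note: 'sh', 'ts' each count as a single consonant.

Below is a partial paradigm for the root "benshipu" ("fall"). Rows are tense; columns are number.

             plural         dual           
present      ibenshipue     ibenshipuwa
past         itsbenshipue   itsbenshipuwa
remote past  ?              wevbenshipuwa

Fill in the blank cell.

Attach number plural -e → benshipue.
Attach tense remote past wev- → wevbenshipue.

wevbenshipue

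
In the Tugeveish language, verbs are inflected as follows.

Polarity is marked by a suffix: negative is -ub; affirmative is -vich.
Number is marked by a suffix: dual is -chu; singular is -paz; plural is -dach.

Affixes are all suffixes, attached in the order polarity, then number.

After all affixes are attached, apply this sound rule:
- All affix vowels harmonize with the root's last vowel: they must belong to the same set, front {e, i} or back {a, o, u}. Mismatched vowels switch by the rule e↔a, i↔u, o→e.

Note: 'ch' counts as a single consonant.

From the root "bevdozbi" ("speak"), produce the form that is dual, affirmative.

Attach polarity affirmative -vich → bevdozbivich.
Attach number dual -chu → bevdozbivichchu.
Apply vowel harmony: bevdozbivichchu → bevdozbivichchi.

bevdozbivichchi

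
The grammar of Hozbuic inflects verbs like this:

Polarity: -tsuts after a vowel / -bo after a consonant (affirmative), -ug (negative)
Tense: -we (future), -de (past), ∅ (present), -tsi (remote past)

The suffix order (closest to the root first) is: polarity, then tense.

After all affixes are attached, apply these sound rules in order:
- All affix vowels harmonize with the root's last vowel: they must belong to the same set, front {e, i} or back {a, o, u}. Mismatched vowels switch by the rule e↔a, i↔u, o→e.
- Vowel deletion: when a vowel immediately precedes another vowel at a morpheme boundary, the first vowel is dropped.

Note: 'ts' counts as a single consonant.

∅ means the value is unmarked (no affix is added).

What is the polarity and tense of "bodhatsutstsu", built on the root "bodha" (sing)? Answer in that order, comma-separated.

Segment: bodha-tsuts-tsi.
polarity: -tsuts/bo → affirmative.
tense: -tsi → remote past.

affirmative, remote past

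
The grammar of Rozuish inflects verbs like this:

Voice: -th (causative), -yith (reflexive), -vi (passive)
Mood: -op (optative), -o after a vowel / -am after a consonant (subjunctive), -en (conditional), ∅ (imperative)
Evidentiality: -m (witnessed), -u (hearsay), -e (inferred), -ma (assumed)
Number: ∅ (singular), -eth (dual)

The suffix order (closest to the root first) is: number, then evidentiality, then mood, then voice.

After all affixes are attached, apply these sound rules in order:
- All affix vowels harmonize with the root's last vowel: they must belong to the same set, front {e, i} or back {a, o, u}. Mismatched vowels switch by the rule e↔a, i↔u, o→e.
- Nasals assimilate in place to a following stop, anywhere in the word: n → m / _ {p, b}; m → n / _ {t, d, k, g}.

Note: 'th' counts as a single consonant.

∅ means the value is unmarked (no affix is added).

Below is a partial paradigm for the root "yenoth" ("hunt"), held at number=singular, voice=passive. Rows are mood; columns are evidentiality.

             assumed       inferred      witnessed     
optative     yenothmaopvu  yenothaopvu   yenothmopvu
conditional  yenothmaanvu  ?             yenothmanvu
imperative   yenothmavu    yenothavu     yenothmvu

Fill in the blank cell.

yenothaanvu

number = singular: zero marking, form stays yenoth.
Attach evidentiality inferred -e → yenothe.
Attach mood conditional -en → yenotheen.
Attach voice passive -vi → yenotheenvi.
Apply vowel harmony: yenotheenvi → yenothaanvu.
Nasal assimilation: no change.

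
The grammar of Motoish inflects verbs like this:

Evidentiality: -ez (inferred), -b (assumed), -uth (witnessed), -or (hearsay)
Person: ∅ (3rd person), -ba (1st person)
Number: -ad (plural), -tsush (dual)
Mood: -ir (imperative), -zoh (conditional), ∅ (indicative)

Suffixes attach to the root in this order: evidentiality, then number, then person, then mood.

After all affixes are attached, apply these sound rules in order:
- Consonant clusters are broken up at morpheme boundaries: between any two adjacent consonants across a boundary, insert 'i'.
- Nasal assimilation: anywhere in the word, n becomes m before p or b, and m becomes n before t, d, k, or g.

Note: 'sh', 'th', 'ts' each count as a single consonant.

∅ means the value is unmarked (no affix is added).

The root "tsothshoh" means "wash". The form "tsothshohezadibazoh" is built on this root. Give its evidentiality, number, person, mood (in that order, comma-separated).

Segment: tsothshoh-ez-ad-ba-zoh.
evidentiality: -ez → inferred.
number: -ad → plural.
person: -ba → 1st person.
mood: -zoh → conditional.

inferred, plural, 1st person, conditional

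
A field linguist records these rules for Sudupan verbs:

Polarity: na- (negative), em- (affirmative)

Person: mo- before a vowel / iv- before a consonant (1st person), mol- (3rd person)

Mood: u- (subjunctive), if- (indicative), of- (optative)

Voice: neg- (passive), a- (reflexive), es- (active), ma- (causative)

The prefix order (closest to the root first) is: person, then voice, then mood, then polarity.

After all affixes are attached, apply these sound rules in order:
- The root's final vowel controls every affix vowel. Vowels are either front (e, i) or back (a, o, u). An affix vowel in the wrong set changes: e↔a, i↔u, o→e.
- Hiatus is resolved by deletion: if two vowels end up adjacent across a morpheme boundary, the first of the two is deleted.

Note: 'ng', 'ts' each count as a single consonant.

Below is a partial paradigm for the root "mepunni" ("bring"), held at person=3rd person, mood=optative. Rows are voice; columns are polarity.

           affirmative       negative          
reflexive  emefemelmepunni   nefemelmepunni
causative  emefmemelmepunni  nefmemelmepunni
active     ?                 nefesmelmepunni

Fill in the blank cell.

emefesmelmepunni

Attach person 3rd person mol- → molmepunni.
Attach voice active es- → esmolmepunni.
Attach mood optative of- → ofesmolmepunni.
Attach polarity affirmative em- → emofesmolmepunni.
Apply vowel harmony: emofesmolmepunni → emefesmelmepunni.
Vowel deletion: no change.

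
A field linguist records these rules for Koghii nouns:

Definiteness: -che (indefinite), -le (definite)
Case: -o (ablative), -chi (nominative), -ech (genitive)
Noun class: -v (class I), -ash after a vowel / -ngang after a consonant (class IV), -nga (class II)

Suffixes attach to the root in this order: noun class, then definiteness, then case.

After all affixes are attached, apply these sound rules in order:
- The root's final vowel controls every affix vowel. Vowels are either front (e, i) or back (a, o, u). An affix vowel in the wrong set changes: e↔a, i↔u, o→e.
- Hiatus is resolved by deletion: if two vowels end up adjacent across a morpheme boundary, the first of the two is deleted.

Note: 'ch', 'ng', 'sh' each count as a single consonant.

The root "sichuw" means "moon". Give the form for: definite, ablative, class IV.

sichuwnganglo

Attach noun class class IV -ngang (after consonant 'w') → sichuwngang.
Attach definiteness definite -le → sichuwngangle.
Attach case ablative -o → sichuwngangleo.
Apply vowel harmony: sichuwngangleo → sichuwnganglao.
Apply vowel deletion: sichuwnganglao → sichuwnganglo.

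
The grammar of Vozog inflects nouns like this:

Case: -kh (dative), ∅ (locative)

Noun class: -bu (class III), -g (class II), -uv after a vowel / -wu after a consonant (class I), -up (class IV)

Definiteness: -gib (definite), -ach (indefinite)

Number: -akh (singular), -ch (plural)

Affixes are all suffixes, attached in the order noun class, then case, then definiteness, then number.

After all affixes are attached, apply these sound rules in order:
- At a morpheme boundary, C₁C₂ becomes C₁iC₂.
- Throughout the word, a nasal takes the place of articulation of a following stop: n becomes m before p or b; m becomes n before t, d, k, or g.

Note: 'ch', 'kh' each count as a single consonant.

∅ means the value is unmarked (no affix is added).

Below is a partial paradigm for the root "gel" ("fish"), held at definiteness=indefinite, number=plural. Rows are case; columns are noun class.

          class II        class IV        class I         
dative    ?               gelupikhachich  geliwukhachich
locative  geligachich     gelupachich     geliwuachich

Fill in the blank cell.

geligikhachich

Attach noun class class II -g → gelg.
Attach case dative -kh → gelgkh.
Attach definiteness indefinite -ach → gelgkhach.
Attach number plural -ch → gelgkhachch.
Apply epenthesis: gelgkhachch → geligikhachich.
Nasal assimilation: no change.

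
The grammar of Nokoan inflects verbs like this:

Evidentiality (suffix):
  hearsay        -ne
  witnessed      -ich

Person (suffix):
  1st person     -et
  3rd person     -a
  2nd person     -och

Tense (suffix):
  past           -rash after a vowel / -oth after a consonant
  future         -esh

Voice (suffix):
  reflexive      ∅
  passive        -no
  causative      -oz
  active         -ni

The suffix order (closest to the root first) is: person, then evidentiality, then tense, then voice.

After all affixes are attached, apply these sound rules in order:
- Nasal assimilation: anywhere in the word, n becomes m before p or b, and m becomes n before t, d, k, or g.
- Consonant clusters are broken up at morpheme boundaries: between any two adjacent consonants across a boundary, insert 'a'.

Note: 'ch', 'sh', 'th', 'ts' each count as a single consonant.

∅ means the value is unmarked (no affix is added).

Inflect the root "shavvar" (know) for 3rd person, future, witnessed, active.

Attach person 3rd person -a → shavvara.
Attach evidentiality witnessed -ich → shavvaraich.
Attach tense future -esh → shavvaraichesh.
Attach voice active -ni → shavvaraicheshni.
Nasal assimilation: no change.
Apply epenthesis: shavvaraicheshni → shavvaraicheshani.

shavvaraicheshani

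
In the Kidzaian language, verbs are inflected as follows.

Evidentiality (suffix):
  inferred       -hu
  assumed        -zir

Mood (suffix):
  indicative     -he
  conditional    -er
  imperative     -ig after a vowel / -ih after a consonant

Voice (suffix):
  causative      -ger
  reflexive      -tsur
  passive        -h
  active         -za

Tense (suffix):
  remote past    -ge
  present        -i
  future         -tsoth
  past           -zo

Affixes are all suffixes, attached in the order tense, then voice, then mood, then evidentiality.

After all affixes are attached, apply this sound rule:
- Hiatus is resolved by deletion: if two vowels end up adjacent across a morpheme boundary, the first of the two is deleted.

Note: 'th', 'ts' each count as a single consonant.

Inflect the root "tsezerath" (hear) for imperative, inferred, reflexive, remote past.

Attach tense remote past -ge → tsezerathge.
Attach voice reflexive -tsur → tsezerathgetsur.
Attach mood imperative -ih (after consonant 'r') → tsezerathgetsurih.
Attach evidentiality inferred -hu → tsezerathgetsurihhu.
Vowel deletion: no change.

tsezerathgetsurihhu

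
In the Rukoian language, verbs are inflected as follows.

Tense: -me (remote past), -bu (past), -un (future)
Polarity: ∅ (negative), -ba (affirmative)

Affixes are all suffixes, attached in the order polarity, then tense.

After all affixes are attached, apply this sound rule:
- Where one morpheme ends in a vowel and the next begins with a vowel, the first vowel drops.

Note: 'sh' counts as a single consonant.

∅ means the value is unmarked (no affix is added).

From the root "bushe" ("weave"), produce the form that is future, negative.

bushun

polarity = negative: zero marking, form stays bushe.
Attach tense future -un → busheun.
Apply vowel deletion: busheun → bushun.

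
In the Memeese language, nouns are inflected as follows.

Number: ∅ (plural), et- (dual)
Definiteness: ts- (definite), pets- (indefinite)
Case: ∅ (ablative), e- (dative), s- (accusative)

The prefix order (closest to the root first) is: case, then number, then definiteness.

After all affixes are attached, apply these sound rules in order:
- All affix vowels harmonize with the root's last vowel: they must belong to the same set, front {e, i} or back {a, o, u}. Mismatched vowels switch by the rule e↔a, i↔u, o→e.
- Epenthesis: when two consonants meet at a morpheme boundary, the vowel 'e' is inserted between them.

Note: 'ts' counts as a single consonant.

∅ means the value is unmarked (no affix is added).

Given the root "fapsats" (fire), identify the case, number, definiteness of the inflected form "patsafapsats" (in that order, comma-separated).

Segment: pets-e-fapsats.
case: e- → dative.
number: ∅ → plural.
definiteness: pets- → indefinite.

dative, plural, indefinite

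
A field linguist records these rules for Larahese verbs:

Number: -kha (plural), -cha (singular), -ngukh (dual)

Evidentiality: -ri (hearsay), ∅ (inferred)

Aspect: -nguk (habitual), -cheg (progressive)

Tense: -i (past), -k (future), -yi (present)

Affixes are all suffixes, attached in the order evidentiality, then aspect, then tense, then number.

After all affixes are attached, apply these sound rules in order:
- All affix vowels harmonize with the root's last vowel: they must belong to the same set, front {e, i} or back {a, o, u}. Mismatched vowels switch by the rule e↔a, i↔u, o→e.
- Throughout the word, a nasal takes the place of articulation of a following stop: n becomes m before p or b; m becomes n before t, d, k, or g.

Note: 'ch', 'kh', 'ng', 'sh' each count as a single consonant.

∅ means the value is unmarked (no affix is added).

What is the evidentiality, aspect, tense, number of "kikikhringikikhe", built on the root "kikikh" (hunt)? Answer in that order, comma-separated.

Segment: kikikh-ri-nguk-i-kha.
evidentiality: -ri → hearsay.
aspect: -nguk → habitual.
tense: -i → past.
number: -kha → plural.

hearsay, habitual, past, plural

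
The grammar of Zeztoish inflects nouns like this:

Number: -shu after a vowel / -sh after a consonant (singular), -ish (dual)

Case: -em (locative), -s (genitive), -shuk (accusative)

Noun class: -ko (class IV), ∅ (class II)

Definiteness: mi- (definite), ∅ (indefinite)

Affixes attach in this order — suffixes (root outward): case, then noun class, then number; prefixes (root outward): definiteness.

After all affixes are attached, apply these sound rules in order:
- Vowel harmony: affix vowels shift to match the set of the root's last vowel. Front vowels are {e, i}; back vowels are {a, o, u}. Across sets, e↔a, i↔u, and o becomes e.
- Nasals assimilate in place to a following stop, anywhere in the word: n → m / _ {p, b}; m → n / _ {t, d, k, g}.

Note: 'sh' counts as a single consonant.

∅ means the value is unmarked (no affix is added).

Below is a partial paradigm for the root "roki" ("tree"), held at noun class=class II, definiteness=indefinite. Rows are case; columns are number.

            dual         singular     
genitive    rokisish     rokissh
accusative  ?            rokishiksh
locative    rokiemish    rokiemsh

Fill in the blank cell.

Attach case accusative -shuk → rokishuk.
noun class = class II: zero marking, form stays rokishuk.
definiteness = indefinite: zero marking, form stays rokishuk.
Attach number dual -ish → rokishukish.
Apply vowel harmony: rokishukish → rokishikish.
Nasal assimilation: no change.

rokishikish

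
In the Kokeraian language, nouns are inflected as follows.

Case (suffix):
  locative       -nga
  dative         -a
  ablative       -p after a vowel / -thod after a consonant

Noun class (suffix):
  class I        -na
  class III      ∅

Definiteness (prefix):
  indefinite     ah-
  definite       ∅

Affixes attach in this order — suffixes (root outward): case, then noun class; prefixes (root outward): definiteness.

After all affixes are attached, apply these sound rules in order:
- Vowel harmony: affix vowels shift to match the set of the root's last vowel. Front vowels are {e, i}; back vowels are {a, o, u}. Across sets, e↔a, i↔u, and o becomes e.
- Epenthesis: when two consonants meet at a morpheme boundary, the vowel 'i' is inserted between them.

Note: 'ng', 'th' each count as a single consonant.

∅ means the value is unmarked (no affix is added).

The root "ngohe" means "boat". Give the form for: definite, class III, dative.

definiteness = definite: zero marking, form stays ngohe.
Attach case dative -a → ngohea.
noun class = class III: zero marking, form stays ngohea.
Apply vowel harmony: ngohea → ngohee.
Epenthesis: no change.

ngohee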